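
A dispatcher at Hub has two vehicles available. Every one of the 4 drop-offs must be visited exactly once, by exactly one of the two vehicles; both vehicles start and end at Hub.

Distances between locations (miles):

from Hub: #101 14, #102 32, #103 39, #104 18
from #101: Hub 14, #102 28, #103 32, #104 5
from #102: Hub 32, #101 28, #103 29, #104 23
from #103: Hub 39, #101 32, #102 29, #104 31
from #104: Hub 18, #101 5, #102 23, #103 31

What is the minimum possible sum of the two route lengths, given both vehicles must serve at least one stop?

137 miles — the smallest possible combined total.

There are 2^3 − 1 = 7 ways to divide the 4 stops into two non-empty groups. For each, the best each vehicle can do is its own shortest tour through its group:
  {#101} + {#102, #103, #104}: 28 + 109 = 137
  {#102} + {#101, #103, #104}: 64 + 89 = 153
  {#101, #102} + {#103, #104}: 74 + 88 = 162
  {#103} + {#101, #102, #104}: 78 + 74 = 152
  {#101, #103} + {#102, #104}: 85 + 73 = 158
  {#102, #103} + {#101, #104}: 100 + 37 = 137
  … (7 splits in total)
Best: vehicle 1 Hub → #101 → Hub = 28; vehicle 2 Hub → #103 → #102 → #104 → Hub = 109; combined 137.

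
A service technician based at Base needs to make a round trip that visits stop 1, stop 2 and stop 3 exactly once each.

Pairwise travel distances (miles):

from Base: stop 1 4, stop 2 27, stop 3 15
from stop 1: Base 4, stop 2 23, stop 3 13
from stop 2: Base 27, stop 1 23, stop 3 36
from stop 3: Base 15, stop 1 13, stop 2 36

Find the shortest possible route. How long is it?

With 3 stops there are 3!/2 = 3 distinct round trips (a route and its reverse cost the same).
Base - stop 1 - stop 2 - stop 3 - Base: 4+23+36+15 = 78
Base - stop 1 - stop 3 - stop 2 - Base: 4+13+36+27 = 80
Base - stop 2 - stop 1 - stop 3 - Base: 27+23+13+15 = 78
The minimum is 78.
One optimal route: Base → stop 1 → stop 2 → stop 3 → Base (or its reverse).

78 miles — the shortest possible round trip.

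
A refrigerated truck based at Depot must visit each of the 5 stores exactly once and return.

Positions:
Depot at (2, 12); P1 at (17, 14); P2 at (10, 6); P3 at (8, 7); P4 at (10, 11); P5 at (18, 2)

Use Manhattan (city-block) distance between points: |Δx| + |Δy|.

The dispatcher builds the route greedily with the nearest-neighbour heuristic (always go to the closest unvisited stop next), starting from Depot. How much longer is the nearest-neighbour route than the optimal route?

Depot: P4=9, P3=11, P2=14, P1=17, P5=26 ⇒ P4
P4: P2=5, P3=6, P1=10, P5=17 ⇒ P2
P2: P3=3, P5=12, P1=15 ⇒ P3
P3: P5=15, P1=16 ⇒ P5
P5: P1=13 ⇒ P1
NN route Depot → P4 → P2 → P3 → P5 → P1 → Depot costs 62.
Optimal: Depot → P3 → P2 → P5 → P1 → P4 → Depot costs 58 (by enumerating all 60 distinct tours).
Excess = 62 − 58 = 4.

Excess over optimum: 4.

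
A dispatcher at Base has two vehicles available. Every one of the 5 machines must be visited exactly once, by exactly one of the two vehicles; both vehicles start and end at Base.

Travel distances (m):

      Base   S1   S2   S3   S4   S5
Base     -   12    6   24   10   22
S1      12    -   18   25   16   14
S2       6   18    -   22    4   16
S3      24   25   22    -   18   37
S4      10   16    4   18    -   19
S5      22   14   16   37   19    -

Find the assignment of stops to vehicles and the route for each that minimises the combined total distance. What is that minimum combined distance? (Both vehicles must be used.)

Try each way of splitting the stops between the two vehicles (each non-empty) and, for each split, find the best tour for each vehicle:
  {S1} + {S2, S3, S4, S5}: 24 + 83 = 107
  {S2} + {S1, S3, S4, S5}: 12 + 87 = 99
  {S1, S2} + {S3, S4, S5}: 36 + 83 = 119
  {S3} + {S1, S2, S4, S5}: 48 + 55 = 103
  {S1, S3} + {S2, S4, S5}: 61 + 51 = 112
  {S2, S3} + {S1, S4, S5}: 52 + 55 = 107
  … (15 splits in total)
Best: vehicle 1 Base → S2 → Base = 12; vehicle 2 Base → S1 → S5 → S4 → S3 → Base = 87; combined 99.

Minimum combined distance: 99 m.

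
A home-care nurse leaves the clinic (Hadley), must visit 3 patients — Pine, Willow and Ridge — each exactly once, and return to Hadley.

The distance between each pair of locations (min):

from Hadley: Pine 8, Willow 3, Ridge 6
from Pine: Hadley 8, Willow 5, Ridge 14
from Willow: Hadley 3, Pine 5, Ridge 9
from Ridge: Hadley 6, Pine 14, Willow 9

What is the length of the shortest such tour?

Minimum total distance: 28 min.

There are 3 distinct closed tours to check (reversals are equivalent).
Hadley-Pine-Willow-Ridge-Hadley: 8+5+9+6 = 28
Hadley-Pine-Ridge-Willow-Hadley: 8+14+9+3 = 34
Hadley-Willow-Pine-Ridge-Hadley: 3+5+14+6 = 28
The minimum is 28.
One optimal route: Hadley → Pine → Willow → Ridge → Hadley (or its reverse).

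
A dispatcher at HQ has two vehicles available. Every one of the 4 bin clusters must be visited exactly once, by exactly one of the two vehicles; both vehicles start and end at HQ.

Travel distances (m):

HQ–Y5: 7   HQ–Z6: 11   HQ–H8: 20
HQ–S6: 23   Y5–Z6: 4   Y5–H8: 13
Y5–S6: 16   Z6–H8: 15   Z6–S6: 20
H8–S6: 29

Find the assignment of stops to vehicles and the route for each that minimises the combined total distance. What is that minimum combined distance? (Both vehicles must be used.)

Minimum combined distance: 92 m.

Try each way of splitting the stops between the two vehicles (each non-empty) and, for each split, find the best tour for each vehicle:
  {Y5} + {Z6, H8, S6}: 14 + 78 = 92
  {Z6} + {Y5, H8, S6}: 22 + 72 = 94
  {Y5, Z6} + {H8, S6}: 22 + 72 = 94
  {H8} + {Y5, Z6, S6}: 40 + 54 = 94
  {Y5, H8} + {Z6, S6}: 40 + 54 = 94
  {Z6, H8} + {Y5, S6}: 46 + 46 = 92
  … (7 splits in total)
Best: vehicle 1 HQ → Y5 → HQ = 14; vehicle 2 HQ → Z6 → H8 → S6 → HQ = 78; combined 92.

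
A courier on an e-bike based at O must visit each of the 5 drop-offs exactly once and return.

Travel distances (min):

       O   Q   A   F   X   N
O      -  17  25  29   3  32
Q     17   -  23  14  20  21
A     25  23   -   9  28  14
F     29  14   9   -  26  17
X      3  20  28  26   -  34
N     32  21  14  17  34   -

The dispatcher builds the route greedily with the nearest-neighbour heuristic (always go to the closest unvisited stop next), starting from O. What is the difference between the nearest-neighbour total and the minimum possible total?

The nearest-neighbour route is 2 min longer than optimal.

From O: X=3, Q=17, A=25, F=29, N=32 → choose X (3).
From X: Q=20, F=26, A=28, N=34 → choose Q (20).
From Q: F=14, N=21, A=23 → choose F (14).
From F: A=9, N=17 → choose A (9).
From A: N=14 → choose N (14).
NN route O → X → Q → F → A → N → O costs 92.
Optimal: O → Q → N → A → F → X → O costs 90 (by enumerating all 60 distinct tours).
Excess = 92 − 90 = 2.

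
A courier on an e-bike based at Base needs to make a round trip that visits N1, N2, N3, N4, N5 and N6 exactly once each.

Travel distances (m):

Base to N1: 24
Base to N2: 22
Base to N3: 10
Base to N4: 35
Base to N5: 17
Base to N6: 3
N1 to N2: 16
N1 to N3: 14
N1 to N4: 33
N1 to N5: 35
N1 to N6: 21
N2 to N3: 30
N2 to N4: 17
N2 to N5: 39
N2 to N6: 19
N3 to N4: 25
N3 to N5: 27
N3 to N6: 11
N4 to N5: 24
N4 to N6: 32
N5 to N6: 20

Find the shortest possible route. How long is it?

102 m — the shortest possible round trip.

There are 360 distinct closed tours to check (reversals are equivalent).
Base→N1→N2→N3→N4→N5→N6→Base: 24+16+30+25+24+20+3 = 142
Base→N1→N2→N3→N4→N6→N5→Base: 24+16+30+25+32+20+17 = 164
Base→N1→N2→N3→N5→N4→N6→Base: 24+16+30+27+24+32+3 = 156
Base→N1→N2→N3→N5→N6→N4→Base: 24+16+30+27+20+32+35 = 184
Base→N1→N2→N3→N6→N4→N5→Base: 24+16+30+11+32+24+17 = 154
Base→N1→N2→N3→N6→N5→N4→Base: 24+16+30+11+20+24+35 = 160
Base→N1→N2→N4→N3→N5→N6→Base: 24+16+17+25+27+20+3 = 132
Base→N1→N2→N4→N3→N6→N5→Base: 24+16+17+25+11+20+17 = 130
… (352 more)
Base→N5→N4→N2→N1→N3→N6→Base: 17+24+17+16+14+11+3 = 102  ← best
The minimum is 102.
One optimal route: Base → N5 → N4 → N2 → N1 → N3 → N6 → Base (or its reverse).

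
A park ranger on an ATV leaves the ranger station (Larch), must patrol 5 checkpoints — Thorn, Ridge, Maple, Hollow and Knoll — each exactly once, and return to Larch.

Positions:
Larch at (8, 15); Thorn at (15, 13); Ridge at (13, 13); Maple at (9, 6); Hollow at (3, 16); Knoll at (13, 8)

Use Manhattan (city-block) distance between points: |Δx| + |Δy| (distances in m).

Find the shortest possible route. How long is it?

44 m — the shortest possible round trip.

Larch → Thorn → Ridge → Maple → Hollow → Knoll → Larch: 9+2+11+16+18+12 = 68
Larch → Thorn → Ridge → Maple → Knoll → Hollow → Larch: 9+2+11+6+18+6 = 52
Larch → Thorn → Ridge → Hollow → Maple → Knoll → Larch: 9+2+13+16+6+12 = 58
Larch → Thorn → Ridge → Hollow → Knoll → Maple → Larch: 9+2+13+18+6+10 = 58
Larch → Thorn → Ridge → Knoll → Maple → Hollow → Larch: 9+2+5+6+16+6 = 44
Larch → Thorn → Ridge → Knoll → Hollow → Maple → Larch: 9+2+5+18+16+10 = 60
Larch → Thorn → Maple → Ridge → Hollow → Knoll → Larch: 9+13+11+13+18+12 = 76
Larch → Thorn → Maple → Ridge → Knoll → Hollow → Larch: 9+13+11+5+18+6 = 62
Larch → Thorn → Maple → Hollow → Ridge → Knoll → Larch: 9+13+16+13+5+12 = 68
Larch → Thorn → Maple → Hollow → Knoll → Ridge → Larch: 9+13+16+18+5+7 = 68
Larch → Thorn → Maple → Knoll → Ridge → Hollow → Larch: 9+13+6+5+13+6 = 52
Larch → Thorn → Maple → Knoll → Hollow → Ridge → Larch: 9+13+6+18+13+7 = 66
Larch → Thorn → Hollow → Ridge → Maple → Knoll → Larch: 9+15+13+11+6+12 = 66
Larch → Thorn → Hollow → Ridge → Knoll → Maple → Larch: 9+15+13+5+6+10 = 58
… (46 more)
The minimum is 44.
One optimal route: Larch → Thorn → Ridge → Knoll → Maple → Hollow → Larch (or its reverse).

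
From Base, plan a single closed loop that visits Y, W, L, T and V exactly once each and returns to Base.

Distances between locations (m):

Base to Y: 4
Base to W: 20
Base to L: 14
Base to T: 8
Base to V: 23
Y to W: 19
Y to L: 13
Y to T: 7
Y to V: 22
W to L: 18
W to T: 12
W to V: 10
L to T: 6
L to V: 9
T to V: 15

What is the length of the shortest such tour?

Minimum total distance: 56 m.

There are 60 distinct closed tours to check (reversals are equivalent).
Base → Y → W → L → T → V → Base: 4+19+18+6+15+23 = 85
Base → Y → W → L → V → T → Base: 4+19+18+9+15+8 = 73
Base → Y → W → T → L → V → Base: 4+19+12+6+9+23 = 73
Base → Y → W → T → V → L → Base: 4+19+12+15+9+14 = 73
Base → Y → W → V → L → T → Base: 4+19+10+9+6+8 = 56
Base → Y → W → V → T → L → Base: 4+19+10+15+6+14 = 68
Base → Y → L → W → T → V → Base: 4+13+18+12+15+23 = 85
Base → Y → L → W → V → T → Base: 4+13+18+10+15+8 = 68
Base → Y → L → T → W → V → Base: 4+13+6+12+10+23 = 68
Base → Y → L → T → V → W → Base: 4+13+6+15+10+20 = 68
Base → Y → L → V → W → T → Base: 4+13+9+10+12+8 = 56
Base → Y → L → V → T → W → Base: 4+13+9+15+12+20 = 73
Base → Y → T → W → L → V → Base: 4+7+12+18+9+23 = 73
Base → Y → T → W → V → L → Base: 4+7+12+10+9+14 = 56
… (46 more)
The minimum is 56.
One optimal route: Base → Y → W → V → L → T → Base (or its reverse).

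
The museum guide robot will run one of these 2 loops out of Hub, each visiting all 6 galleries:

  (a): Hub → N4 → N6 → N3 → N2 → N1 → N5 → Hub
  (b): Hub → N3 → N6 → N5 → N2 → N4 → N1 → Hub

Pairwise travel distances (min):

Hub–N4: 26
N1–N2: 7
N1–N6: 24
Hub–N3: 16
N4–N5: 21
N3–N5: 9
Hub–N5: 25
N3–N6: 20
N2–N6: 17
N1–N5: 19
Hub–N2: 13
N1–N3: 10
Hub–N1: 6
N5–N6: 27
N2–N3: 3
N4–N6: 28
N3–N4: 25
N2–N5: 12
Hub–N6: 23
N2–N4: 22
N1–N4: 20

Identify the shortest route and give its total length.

Shortest is (b), total 123 min.

(a): 26 + 28 + 20 + 3 + 7 + 19 + 25 = 128
(b): 16 + 20 + 27 + 12 + 22 + 20 + 6 = 123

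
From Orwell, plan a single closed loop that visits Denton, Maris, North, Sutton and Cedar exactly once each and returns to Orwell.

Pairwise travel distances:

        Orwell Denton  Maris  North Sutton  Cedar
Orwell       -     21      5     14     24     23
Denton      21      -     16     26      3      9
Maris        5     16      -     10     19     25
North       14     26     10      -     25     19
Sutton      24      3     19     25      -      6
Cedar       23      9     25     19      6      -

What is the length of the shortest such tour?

Orwell → Denton → Maris → North → Sutton → Cedar → Orwell: 21+16+10+25+6+23 = 101
Orwell → Denton → Maris → North → Cedar → Sutton → Orwell: 21+16+10+19+6+24 = 96
Orwell → Denton → Maris → Sutton → North → Cedar → Orwell: 21+16+19+25+19+23 = 123
Orwell → Denton → Maris → Sutton → Cedar → North → Orwell: 21+16+19+6+19+14 = 95
Orwell → Denton → Maris → Cedar → North → Sutton → Orwell: 21+16+25+19+25+24 = 130
Orwell → Denton → Maris → Cedar → Sutton → North → Orwell: 21+16+25+6+25+14 = 107
Orwell → Denton → North → Maris → Sutton → Cedar → Orwell: 21+26+10+19+6+23 = 105
Orwell → Denton → North → Maris → Cedar → Sutton → Orwell: 21+26+10+25+6+24 = 112
Orwell → Denton → North → Sutton → Maris → Cedar → Orwell: 21+26+25+19+25+23 = 139
Orwell → Denton → North → Sutton → Cedar → Maris → Orwell: 21+26+25+6+25+5 = 108
Orwell → Denton → North → Cedar → Maris → Sutton → Orwell: 21+26+19+25+19+24 = 134
Orwell → Denton → North → Cedar → Sutton → Maris → Orwell: 21+26+19+6+19+5 = 96
Orwell → Denton → Sutton → Maris → North → Cedar → Orwell: 21+3+19+10+19+23 = 95
Orwell → Denton → Sutton → Maris → Cedar → North → Orwell: 21+3+19+25+19+14 = 101
… (46 more)
Orwell → Maris → Denton → Sutton → Cedar → North → Orwell: 5+16+3+6+19+14 = 63  ← best
The minimum is 63.
One optimal route: Orwell → Maris → Denton → Sutton → Cedar → North → Orwell (or its reverse).

Minimum total distance: 63.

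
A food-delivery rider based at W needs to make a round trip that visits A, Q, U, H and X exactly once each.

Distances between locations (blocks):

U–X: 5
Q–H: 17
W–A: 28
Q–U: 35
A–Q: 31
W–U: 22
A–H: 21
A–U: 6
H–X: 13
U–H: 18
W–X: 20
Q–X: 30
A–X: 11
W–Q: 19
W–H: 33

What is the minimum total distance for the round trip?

W→A→Q→U→H→X→W: 28+31+35+18+13+20 = 145
W→A→Q→U→X→H→W: 28+31+35+5+13+33 = 145
W→A→Q→H→U→X→W: 28+31+17+18+5+20 = 119
W→A→Q→H→X→U→W: 28+31+17+13+5+22 = 116
W→A→Q→X→U→H→W: 28+31+30+5+18+33 = 145
W→A→Q→X→H→U→W: 28+31+30+13+18+22 = 142
W→A→U→Q→H→X→W: 28+6+35+17+13+20 = 119
W→A→U→Q→X→H→W: 28+6+35+30+13+33 = 145
W→A→U→H→Q→X→W: 28+6+18+17+30+20 = 119
W→A→U→H→X→Q→W: 28+6+18+13+30+19 = 114
W→A→U→X→Q→H→W: 28+6+5+30+17+33 = 119
W→A→U→X→H→Q→W: 28+6+5+13+17+19 = 88
W→A→H→Q→U→X→W: 28+21+17+35+5+20 = 126
W→A→H→Q→X→U→W: 28+21+17+30+5+22 = 123
… (46 more)
The minimum is 88.
One optimal route: W → A → U → X → H → Q → W (or its reverse).

Minimum total distance: 88 blocks.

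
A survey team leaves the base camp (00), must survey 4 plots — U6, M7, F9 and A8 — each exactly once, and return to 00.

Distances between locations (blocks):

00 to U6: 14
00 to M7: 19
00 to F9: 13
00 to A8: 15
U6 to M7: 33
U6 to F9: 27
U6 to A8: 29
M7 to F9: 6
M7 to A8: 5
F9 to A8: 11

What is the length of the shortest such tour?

With 4 stops there are 4!/2 = 12 distinct round trips (a route and its reverse cost the same).
00 - U6 - M7 - F9 - A8 - 00: 14+33+6+11+15 = 79
00 - U6 - M7 - A8 - F9 - 00: 14+33+5+11+13 = 76
00 - U6 - F9 - M7 - A8 - 00: 14+27+6+5+15 = 67
00 - U6 - F9 - A8 - M7 - 00: 14+27+11+5+19 = 76
00 - U6 - A8 - M7 - F9 - 00: 14+29+5+6+13 = 67
00 - U6 - A8 - F9 - M7 - 00: 14+29+11+6+19 = 79
00 - M7 - U6 - F9 - A8 - 00: 19+33+27+11+15 = 105
00 - M7 - U6 - A8 - F9 - 00: 19+33+29+11+13 = 105
00 - M7 - F9 - U6 - A8 - 00: 19+6+27+29+15 = 96
00 - M7 - A8 - U6 - F9 - 00: 19+5+29+27+13 = 93
00 - F9 - U6 - M7 - A8 - 00: 13+27+33+5+15 = 93
00 - F9 - M7 - U6 - A8 - 00: 13+6+33+29+15 = 96
The minimum is 67.
One optimal route: 00 → U6 → F9 → M7 → A8 → 00 (or its reverse).

Shortest round trip = 67 blocks.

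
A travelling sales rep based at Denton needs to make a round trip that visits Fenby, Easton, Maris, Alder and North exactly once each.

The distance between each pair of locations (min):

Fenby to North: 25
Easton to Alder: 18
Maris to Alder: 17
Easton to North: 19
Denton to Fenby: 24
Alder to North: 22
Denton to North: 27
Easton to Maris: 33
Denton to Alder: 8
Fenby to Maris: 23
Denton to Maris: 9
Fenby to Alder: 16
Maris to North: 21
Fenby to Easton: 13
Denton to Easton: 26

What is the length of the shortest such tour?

Denton-Fenby-Easton-Maris-Alder-North-Denton: 24+13+33+17+22+27 = 136
Denton-Fenby-Easton-Maris-North-Alder-Denton: 24+13+33+21+22+8 = 121
Denton-Fenby-Easton-Alder-Maris-North-Denton: 24+13+18+17+21+27 = 120
Denton-Fenby-Easton-Alder-North-Maris-Denton: 24+13+18+22+21+9 = 107
Denton-Fenby-Easton-North-Maris-Alder-Denton: 24+13+19+21+17+8 = 102
Denton-Fenby-Easton-North-Alder-Maris-Denton: 24+13+19+22+17+9 = 104
Denton-Fenby-Maris-Easton-Alder-North-Denton: 24+23+33+18+22+27 = 147
Denton-Fenby-Maris-Easton-North-Alder-Denton: 24+23+33+19+22+8 = 129
Denton-Fenby-Maris-Alder-Easton-North-Denton: 24+23+17+18+19+27 = 128
Denton-Fenby-Maris-Alder-North-Easton-Denton: 24+23+17+22+19+26 = 131
Denton-Fenby-Maris-North-Easton-Alder-Denton: 24+23+21+19+18+8 = 113
Denton-Fenby-Maris-North-Alder-Easton-Denton: 24+23+21+22+18+26 = 134
Denton-Fenby-Alder-Easton-Maris-North-Denton: 24+16+18+33+21+27 = 139
Denton-Fenby-Alder-Easton-North-Maris-Denton: 24+16+18+19+21+9 = 107
… (46 more)
Denton-Maris-North-Easton-Fenby-Alder-Denton: 9+21+19+13+16+8 = 86  ← best
The minimum is 86.
One optimal route: Denton → Maris → North → Easton → Fenby → Alder → Denton (or its reverse).

Minimum total distance: 86 min.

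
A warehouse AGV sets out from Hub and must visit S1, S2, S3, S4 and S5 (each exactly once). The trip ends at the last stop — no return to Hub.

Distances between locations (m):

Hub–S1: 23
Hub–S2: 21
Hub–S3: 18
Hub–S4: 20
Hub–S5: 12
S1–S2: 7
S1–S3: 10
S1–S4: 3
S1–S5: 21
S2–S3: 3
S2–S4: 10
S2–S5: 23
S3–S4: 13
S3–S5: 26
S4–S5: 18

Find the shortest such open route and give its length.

There are 5! = 120 possible orderings.
Hub → S1 → S2 → S3 → S4 → S5: 23+7+3+13+18 = 64
Hub → S1 → S2 → S3 → S5 → S4: 23+7+3+26+18 = 77
Hub → S1 → S2 → S4 → S3 → S5: 23+7+10+13+26 = 79
Hub → S1 → S2 → S4 → S5 → S3: 23+7+10+18+26 = 84
Hub → S1 → S2 → S5 → S3 → S4: 23+7+23+26+13 = 92
Hub → S1 → S2 → S5 → S4 → S3: 23+7+23+18+13 = 84
Hub → S1 → S3 → S2 → S4 → S5: 23+10+3+10+18 = 64
Hub → S1 → S3 → S2 → S5 → S4: 23+10+3+23+18 = 77
Hub → S1 → S3 → S4 → S2 → S5: 23+10+13+10+23 = 79
Hub → S1 → S3 → S4 → S5 → S2: 23+10+13+18+23 = 87
Hub → S1 → S3 → S5 → S2 → S4: 23+10+26+23+10 = 92
Hub → S1 → S3 → S5 → S4 → S2: 23+10+26+18+10 = 87
Hub → S1 → S4 → S2 → S3 → S5: 23+3+10+3+26 = 65
Hub → S1 → S4 → S2 → S5 → S3: 23+3+10+23+26 = 85
… (106 more)
Hub → S5 → S4 → S1 → S2 → S3: 12+18+3+7+3 = 43  ← best
The minimum is 43.
One shortest path: Hub → S5 → S4 → S1 → S2 → S3.

43 m — the minimum one-way total.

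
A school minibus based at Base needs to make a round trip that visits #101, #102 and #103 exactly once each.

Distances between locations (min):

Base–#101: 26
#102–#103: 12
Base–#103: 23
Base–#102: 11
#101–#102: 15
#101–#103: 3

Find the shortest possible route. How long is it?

52 min — the shortest possible round trip.

Base - #101 - #102 - #103 - Base: 26+15+12+23 = 76
Base - #101 - #103 - #102 - Base: 26+3+12+11 = 52
Base - #102 - #101 - #103 - Base: 11+15+3+23 = 52
The minimum is 52.
One optimal route: Base → #101 → #103 → #102 → Base (or its reverse).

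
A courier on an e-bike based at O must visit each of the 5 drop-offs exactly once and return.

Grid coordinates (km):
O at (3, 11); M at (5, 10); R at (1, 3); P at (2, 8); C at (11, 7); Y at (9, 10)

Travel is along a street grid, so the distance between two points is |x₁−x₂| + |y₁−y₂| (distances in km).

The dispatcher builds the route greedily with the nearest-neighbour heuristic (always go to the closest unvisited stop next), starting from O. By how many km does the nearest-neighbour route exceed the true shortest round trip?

Excess over optimum: 2 km.

From O: M=3, P=4, Y=7, R=10, C=12 → choose M (3).
From M: Y=4, P=5, C=9, R=11 → choose Y (4).
From Y: C=5, P=9, R=15 → choose C (5).
From C: P=10, R=14 → choose P (10).
From P: R=6 → choose R (6).
NN route O → M → Y → C → P → R → O costs 38.
Optimal: O → M → Y → C → R → P → O costs 36 (by enumerating all 60 distinct tours).
Excess = 38 − 36 = 2.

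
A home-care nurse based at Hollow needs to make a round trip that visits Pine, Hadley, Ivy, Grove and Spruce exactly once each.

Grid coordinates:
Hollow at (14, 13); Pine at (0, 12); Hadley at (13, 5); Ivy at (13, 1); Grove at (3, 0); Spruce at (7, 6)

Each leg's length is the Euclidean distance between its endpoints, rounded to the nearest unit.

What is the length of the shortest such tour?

Shortest round trip = 52.

Hollow - Pine - Hadley - Ivy - Grove - Spruce - Hollow: 14+15+4+10+7+10 = 60
Hollow - Pine - Hadley - Ivy - Spruce - Grove - Hollow: 14+15+4+8+7+17 = 65
Hollow - Pine - Hadley - Grove - Ivy - Spruce - Hollow: 14+15+11+10+8+10 = 68
Hollow - Pine - Hadley - Grove - Spruce - Ivy - Hollow: 14+15+11+7+8+12 = 67
Hollow - Pine - Hadley - Spruce - Ivy - Grove - Hollow: 14+15+6+8+10+17 = 70
Hollow - Pine - Hadley - Spruce - Grove - Ivy - Hollow: 14+15+6+7+10+12 = 64
Hollow - Pine - Ivy - Hadley - Grove - Spruce - Hollow: 14+17+4+11+7+10 = 63
Hollow - Pine - Ivy - Hadley - Spruce - Grove - Hollow: 14+17+4+6+7+17 = 65
Hollow - Pine - Ivy - Grove - Hadley - Spruce - Hollow: 14+17+10+11+6+10 = 68
Hollow - Pine - Ivy - Grove - Spruce - Hadley - Hollow: 14+17+10+7+6+8 = 62
Hollow - Pine - Ivy - Spruce - Hadley - Grove - Hollow: 14+17+8+6+11+17 = 73
Hollow - Pine - Ivy - Spruce - Grove - Hadley - Hollow: 14+17+8+7+11+8 = 65
Hollow - Pine - Grove - Hadley - Ivy - Spruce - Hollow: 14+12+11+4+8+10 = 59
Hollow - Pine - Grove - Hadley - Spruce - Ivy - Hollow: 14+12+11+6+8+12 = 63
… (46 more)
Hollow - Pine - Spruce - Grove - Ivy - Hadley - Hollow: 14+9+7+10+4+8 = 52  ← best
The minimum is 52.
One optimal route: Hollow → Pine → Spruce → Grove → Ivy → Hadley → Hollow (or its reverse).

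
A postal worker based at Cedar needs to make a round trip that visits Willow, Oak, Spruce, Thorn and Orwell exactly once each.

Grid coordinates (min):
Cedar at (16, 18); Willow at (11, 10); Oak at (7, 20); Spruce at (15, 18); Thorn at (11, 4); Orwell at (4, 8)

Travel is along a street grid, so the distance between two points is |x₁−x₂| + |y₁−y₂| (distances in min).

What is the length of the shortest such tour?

Minimum total distance: 56 min.

There are 60 distinct closed tours to check (reversals are equivalent).
Cedar - Willow - Oak - Spruce - Thorn - Orwell - Cedar: 13+14+10+18+11+22 = 88
Cedar - Willow - Oak - Spruce - Orwell - Thorn - Cedar: 13+14+10+21+11+19 = 88
Cedar - Willow - Oak - Thorn - Spruce - Orwell - Cedar: 13+14+20+18+21+22 = 108
Cedar - Willow - Oak - Thorn - Orwell - Spruce - Cedar: 13+14+20+11+21+1 = 80
Cedar - Willow - Oak - Orwell - Spruce - Thorn - Cedar: 13+14+15+21+18+19 = 100
Cedar - Willow - Oak - Orwell - Thorn - Spruce - Cedar: 13+14+15+11+18+1 = 72
Cedar - Willow - Spruce - Oak - Thorn - Orwell - Cedar: 13+12+10+20+11+22 = 88
Cedar - Willow - Spruce - Oak - Orwell - Thorn - Cedar: 13+12+10+15+11+19 = 80
Cedar - Willow - Spruce - Thorn - Oak - Orwell - Cedar: 13+12+18+20+15+22 = 100
Cedar - Willow - Spruce - Thorn - Orwell - Oak - Cedar: 13+12+18+11+15+11 = 80
Cedar - Willow - Spruce - Orwell - Oak - Thorn - Cedar: 13+12+21+15+20+19 = 100
Cedar - Willow - Spruce - Orwell - Thorn - Oak - Cedar: 13+12+21+11+20+11 = 88
Cedar - Willow - Thorn - Oak - Spruce - Orwell - Cedar: 13+6+20+10+21+22 = 92
Cedar - Willow - Thorn - Oak - Orwell - Spruce - Cedar: 13+6+20+15+21+1 = 76
… (46 more)
Cedar - Willow - Thorn - Orwell - Oak - Spruce - Cedar: 13+6+11+15+10+1 = 56  ← best
The minimum is 56.
One optimal route: Cedar → Willow → Thorn → Orwell → Oak → Spruce → Cedar (or its reverse).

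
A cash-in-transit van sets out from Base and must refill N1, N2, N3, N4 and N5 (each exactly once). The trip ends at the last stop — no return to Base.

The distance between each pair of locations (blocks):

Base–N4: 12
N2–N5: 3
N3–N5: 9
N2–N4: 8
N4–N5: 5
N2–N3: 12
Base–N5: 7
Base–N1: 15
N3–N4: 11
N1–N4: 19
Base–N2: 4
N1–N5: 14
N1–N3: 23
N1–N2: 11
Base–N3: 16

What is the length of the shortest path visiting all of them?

There are 5! = 120 possible orderings.
Base→N1→N2→N3→N4→N5: 15+11+12+11+5 = 54
Base→N1→N2→N3→N5→N4: 15+11+12+9+5 = 52
Base→N1→N2→N4→N3→N5: 15+11+8+11+9 = 54
Base→N1→N2→N4→N5→N3: 15+11+8+5+9 = 48
Base→N1→N2→N5→N3→N4: 15+11+3+9+11 = 49
Base→N1→N2→N5→N4→N3: 15+11+3+5+11 = 45
Base→N1→N3→N2→N4→N5: 15+23+12+8+5 = 63
Base→N1→N3→N2→N5→N4: 15+23+12+3+5 = 58
Base→N1→N3→N4→N2→N5: 15+23+11+8+3 = 60
Base→N1→N3→N4→N5→N2: 15+23+11+5+3 = 57
Base→N1→N3→N5→N2→N4: 15+23+9+3+8 = 58
Base→N1→N3→N5→N4→N2: 15+23+9+5+8 = 60
Base→N1→N4→N2→N3→N5: 15+19+8+12+9 = 63
Base→N1→N4→N2→N5→N3: 15+19+8+3+9 = 54
… (106 more)
The minimum is 45.
One shortest path: Base → N1 → N2 → N5 → N4 → N3.

Shortest open route: 45 blocks.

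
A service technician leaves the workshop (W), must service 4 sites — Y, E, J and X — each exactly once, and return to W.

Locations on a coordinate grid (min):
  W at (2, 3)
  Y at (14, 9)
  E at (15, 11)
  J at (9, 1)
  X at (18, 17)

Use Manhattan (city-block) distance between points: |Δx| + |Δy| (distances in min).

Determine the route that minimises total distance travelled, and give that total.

W-Y-E-J-X-W: 18+3+16+25+30 = 92
W-Y-E-X-J-W: 18+3+9+25+9 = 64
W-Y-J-E-X-W: 18+13+16+9+30 = 86
W-Y-J-X-E-W: 18+13+25+9+21 = 86
W-Y-X-E-J-W: 18+12+9+16+9 = 64
W-Y-X-J-E-W: 18+12+25+16+21 = 92
W-E-Y-J-X-W: 21+3+13+25+30 = 92
W-E-Y-X-J-W: 21+3+12+25+9 = 70
W-E-J-Y-X-W: 21+16+13+12+30 = 92
W-E-X-Y-J-W: 21+9+12+13+9 = 64
W-J-Y-E-X-W: 9+13+3+9+30 = 64
W-J-E-Y-X-W: 9+16+3+12+30 = 70
The minimum is 64.
One optimal route: W → Y → E → X → J → W (or its reverse).

Shortest round trip = 64 min.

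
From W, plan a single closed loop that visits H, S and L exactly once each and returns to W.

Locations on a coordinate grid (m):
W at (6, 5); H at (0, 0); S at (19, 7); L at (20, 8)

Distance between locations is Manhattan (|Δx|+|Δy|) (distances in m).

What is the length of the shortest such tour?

W → H → S → L → W: 11+26+2+17 = 56
W → H → L → S → W: 11+28+2+15 = 56
W → S → H → L → W: 15+26+28+17 = 86
The minimum is 56.
One optimal route: W → H → S → L → W (or its reverse).

56 m — the shortest possible round trip.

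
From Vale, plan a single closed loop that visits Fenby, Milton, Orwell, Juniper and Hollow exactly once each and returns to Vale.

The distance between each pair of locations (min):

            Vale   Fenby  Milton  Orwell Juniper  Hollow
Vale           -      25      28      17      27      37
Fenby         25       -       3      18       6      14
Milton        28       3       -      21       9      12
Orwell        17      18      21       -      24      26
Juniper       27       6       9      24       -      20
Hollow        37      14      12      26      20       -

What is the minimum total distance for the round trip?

There are 60 distinct closed tours to check (reversals are equivalent).
Vale - Fenby - Milton - Orwell - Juniper - Hollow - Vale: 25+3+21+24+20+37 = 130
Vale - Fenby - Milton - Orwell - Hollow - Juniper - Vale: 25+3+21+26+20+27 = 122
Vale - Fenby - Milton - Juniper - Orwell - Hollow - Vale: 25+3+9+24+26+37 = 124
Vale - Fenby - Milton - Juniper - Hollow - Orwell - Vale: 25+3+9+20+26+17 = 100
Vale - Fenby - Milton - Hollow - Orwell - Juniper - Vale: 25+3+12+26+24+27 = 117
Vale - Fenby - Milton - Hollow - Juniper - Orwell - Vale: 25+3+12+20+24+17 = 101
Vale - Fenby - Orwell - Milton - Juniper - Hollow - Vale: 25+18+21+9+20+37 = 130
Vale - Fenby - Orwell - Milton - Hollow - Juniper - Vale: 25+18+21+12+20+27 = 123
Vale - Fenby - Orwell - Juniper - Milton - Hollow - Vale: 25+18+24+9+12+37 = 125
Vale - Fenby - Orwell - Juniper - Hollow - Milton - Vale: 25+18+24+20+12+28 = 127
Vale - Fenby - Orwell - Hollow - Milton - Juniper - Vale: 25+18+26+12+9+27 = 117
Vale - Fenby - Orwell - Hollow - Juniper - Milton - Vale: 25+18+26+20+9+28 = 126
Vale - Fenby - Juniper - Milton - Orwell - Hollow - Vale: 25+6+9+21+26+37 = 124
Vale - Fenby - Juniper - Milton - Hollow - Orwell - Vale: 25+6+9+12+26+17 = 95
… (46 more)
Vale - Orwell - Hollow - Milton - Fenby - Juniper - Vale: 17+26+12+3+6+27 = 91  ← best
The minimum is 91.
One optimal route: Vale → Orwell → Hollow → Milton → Fenby → Juniper → Vale (or its reverse).

Shortest round trip = 91 min.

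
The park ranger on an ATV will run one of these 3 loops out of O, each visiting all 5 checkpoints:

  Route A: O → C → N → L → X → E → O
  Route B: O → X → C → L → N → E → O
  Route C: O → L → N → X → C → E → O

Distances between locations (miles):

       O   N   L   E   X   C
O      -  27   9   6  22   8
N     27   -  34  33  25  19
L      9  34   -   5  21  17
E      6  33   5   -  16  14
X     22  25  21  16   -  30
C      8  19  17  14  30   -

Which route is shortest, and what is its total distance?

Route A: 8 + 19 + 34 + 21 + 16 + 6 = 104
Route B: 22 + 30 + 17 + 34 + 33 + 6 = 142
Route C: 9 + 34 + 25 + 30 + 14 + 6 = 118

104 miles — Route A is the shortest.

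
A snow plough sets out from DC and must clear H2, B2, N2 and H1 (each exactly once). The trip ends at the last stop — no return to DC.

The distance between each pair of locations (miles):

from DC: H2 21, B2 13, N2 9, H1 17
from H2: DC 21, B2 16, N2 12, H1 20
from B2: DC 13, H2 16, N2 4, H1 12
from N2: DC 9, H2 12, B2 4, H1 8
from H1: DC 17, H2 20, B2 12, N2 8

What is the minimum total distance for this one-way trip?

45 miles — the minimum one-way total.

There are 4! = 24 possible orderings.
DC→H2→B2→N2→H1: 21+16+4+8 = 49
DC→H2→B2→H1→N2: 21+16+12+8 = 57
DC→H2→N2→B2→H1: 21+12+4+12 = 49
DC→H2→N2→H1→B2: 21+12+8+12 = 53
DC→H2→H1→B2→N2: 21+20+12+4 = 57
DC→H2→H1→N2→B2: 21+20+8+4 = 53
DC→B2→H2→N2→H1: 13+16+12+8 = 49
DC→B2→H2→H1→N2: 13+16+20+8 = 57
DC→B2→N2→H2→H1: 13+4+12+20 = 49
DC→B2→N2→H1→H2: 13+4+8+20 = 45
DC→B2→H1→H2→N2: 13+12+20+12 = 57
DC→B2→H1→N2→H2: 13+12+8+12 = 45
DC→N2→H2→B2→H1: 9+12+16+12 = 49
DC→N2→H2→H1→B2: 9+12+20+12 = 53
… (10 more)
The minimum is 45.
One shortest path: DC → B2 → N2 → H1 → H2.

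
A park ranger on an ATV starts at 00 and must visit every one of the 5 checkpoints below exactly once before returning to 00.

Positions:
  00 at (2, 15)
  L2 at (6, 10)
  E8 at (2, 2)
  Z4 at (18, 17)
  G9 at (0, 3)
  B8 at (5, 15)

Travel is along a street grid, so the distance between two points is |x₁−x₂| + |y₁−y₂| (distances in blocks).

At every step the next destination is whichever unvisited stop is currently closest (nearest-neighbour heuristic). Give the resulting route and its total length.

Total distance 74 blocks via the nearest-neighbour route 00 → B8 → L2 → E8 → G9 → Z4 → 00.

At 00 the remaining stops are B8 3, L2 9, E8 13, G9 14, Z4 18; go to B8.
At B8 the remaining stops are L2 6, Z4 15, E8 16, G9 17; go to L2.
At L2 the remaining stops are E8 12, G9 13, Z4 19; go to E8.
At E8 the remaining stops are G9 3, Z4 31; go to G9.
At G9 the remaining stops are Z4 32; go to Z4.
Return Z4→00: 18.
Total = 3 + 6 + 12 + 3 + 32 + 18 = 74.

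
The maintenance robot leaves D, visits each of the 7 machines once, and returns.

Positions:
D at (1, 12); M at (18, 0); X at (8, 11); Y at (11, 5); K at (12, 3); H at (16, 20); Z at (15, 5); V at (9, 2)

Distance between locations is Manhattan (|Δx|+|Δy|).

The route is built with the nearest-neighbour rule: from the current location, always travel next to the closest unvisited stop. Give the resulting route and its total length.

From D: distances to unvisited — X=8, Y=17, V=18, K=20, Z=21, H=23, M=29. Nearest is X (8).
From X: distances to unvisited — Y=9, V=10, K=12, Z=13, H=17, M=21. Nearest is Y (9).
From Y: distances to unvisited — K=3, Z=4, V=5, M=12, H=20. Nearest is K (3).
From K: distances to unvisited — V=4, Z=5, M=9, H=21. Nearest is V (4).
From V: distances to unvisited — Z=9, M=11, H=25. Nearest is Z (9).
From Z: distances to unvisited — M=8, H=16. Nearest is M (8).
From M: distances to unvisited — H=22. Nearest is H (22).
Return H→D: 23.
Total = 8 + 9 + 3 + 4 + 9 + 8 + 22 + 23 = 86.

Total distance 86 via the nearest-neighbour route D → X → Y → K → V → Z → M → H → D.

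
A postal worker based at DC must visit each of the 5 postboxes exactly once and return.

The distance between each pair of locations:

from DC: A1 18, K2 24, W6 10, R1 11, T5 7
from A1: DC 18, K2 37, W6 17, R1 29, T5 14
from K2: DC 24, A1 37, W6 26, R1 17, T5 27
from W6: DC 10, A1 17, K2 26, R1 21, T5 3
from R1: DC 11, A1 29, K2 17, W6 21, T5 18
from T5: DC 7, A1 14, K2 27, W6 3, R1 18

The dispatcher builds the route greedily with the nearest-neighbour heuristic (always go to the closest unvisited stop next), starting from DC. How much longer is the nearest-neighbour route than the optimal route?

Excess over optimum: 8.

From DC: T5=7, W6=10, R1=11, A1=18, K2=24 → choose T5 (7).
From T5: W6=3, A1=14, R1=18, K2=27 → choose W6 (3).
From W6: A1=17, R1=21, K2=26 → choose A1 (17).
From A1: R1=29, K2=37 → choose R1 (29).
From R1: K2=17 → choose K2 (17).
NN route DC → T5 → W6 → A1 → R1 → K2 → DC costs 97.
Optimal: DC → A1 → T5 → W6 → K2 → R1 → DC costs 89 (by enumerating all 60 distinct tours).
Excess = 97 − 89 = 8.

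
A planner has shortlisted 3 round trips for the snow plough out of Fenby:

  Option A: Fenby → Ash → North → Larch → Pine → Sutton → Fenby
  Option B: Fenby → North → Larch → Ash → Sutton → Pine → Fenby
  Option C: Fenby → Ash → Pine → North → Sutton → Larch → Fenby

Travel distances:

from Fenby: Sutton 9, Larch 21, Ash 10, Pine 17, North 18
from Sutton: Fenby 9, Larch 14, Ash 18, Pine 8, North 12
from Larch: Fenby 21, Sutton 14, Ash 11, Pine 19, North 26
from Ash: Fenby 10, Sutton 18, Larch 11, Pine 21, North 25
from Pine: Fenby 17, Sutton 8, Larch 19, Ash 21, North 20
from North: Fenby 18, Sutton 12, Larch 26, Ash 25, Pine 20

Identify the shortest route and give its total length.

Option A: 10 + 25 + 26 + 19 + 8 + 9 = 97
Option B: 18 + 26 + 11 + 18 + 8 + 17 = 98
Option C: 10 + 21 + 20 + 12 + 14 + 21 = 98

97 — Option A is the shortest.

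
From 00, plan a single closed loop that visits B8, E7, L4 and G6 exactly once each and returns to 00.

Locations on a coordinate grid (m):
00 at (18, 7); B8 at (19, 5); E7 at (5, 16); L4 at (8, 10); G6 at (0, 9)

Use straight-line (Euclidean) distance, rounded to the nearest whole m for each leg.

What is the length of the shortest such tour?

00-B8-E7-L4-G6-00: 2+18+7+8+18 = 53
00-B8-E7-G6-L4-00: 2+18+9+8+10 = 47
00-B8-L4-E7-G6-00: 2+12+7+9+18 = 48
00-B8-L4-G6-E7-00: 2+12+8+9+16 = 47
00-B8-G6-E7-L4-00: 2+19+9+7+10 = 47
00-B8-G6-L4-E7-00: 2+19+8+7+16 = 52
00-E7-B8-L4-G6-00: 16+18+12+8+18 = 72
00-E7-B8-G6-L4-00: 16+18+19+8+10 = 71
00-E7-L4-B8-G6-00: 16+7+12+19+18 = 72
00-E7-G6-B8-L4-00: 16+9+19+12+10 = 66
00-L4-B8-E7-G6-00: 10+12+18+9+18 = 67
00-L4-E7-B8-G6-00: 10+7+18+19+18 = 72
The minimum is 47.
One optimal route: 00 → B8 → E7 → G6 → L4 → 00 (or its reverse).

47 m — the shortest possible round trip.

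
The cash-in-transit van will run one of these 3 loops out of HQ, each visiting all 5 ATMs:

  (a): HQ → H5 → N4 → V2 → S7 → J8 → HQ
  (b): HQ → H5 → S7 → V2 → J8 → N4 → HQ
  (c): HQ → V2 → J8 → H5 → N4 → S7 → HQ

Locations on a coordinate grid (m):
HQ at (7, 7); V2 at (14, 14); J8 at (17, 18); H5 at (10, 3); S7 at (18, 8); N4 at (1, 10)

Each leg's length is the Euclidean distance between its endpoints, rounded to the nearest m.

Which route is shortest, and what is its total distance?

51 m — (b) is the shortest.

(a): 5 + 11 + 14 + 7 + 10 + 15 = 62
(b): 5 + 9 + 7 + 5 + 18 + 7 = 51
(c): 10 + 5 + 17 + 11 + 17 + 11 = 71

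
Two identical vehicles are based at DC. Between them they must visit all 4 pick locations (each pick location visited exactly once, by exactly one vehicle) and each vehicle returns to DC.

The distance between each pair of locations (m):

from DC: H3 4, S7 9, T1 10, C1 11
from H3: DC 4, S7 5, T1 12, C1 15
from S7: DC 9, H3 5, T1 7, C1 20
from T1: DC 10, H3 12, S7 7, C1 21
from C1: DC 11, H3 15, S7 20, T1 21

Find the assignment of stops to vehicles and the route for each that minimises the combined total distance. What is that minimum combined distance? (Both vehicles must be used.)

There are 2^3 − 1 = 7 ways to divide the 4 stops into two non-empty groups. For each, the best each vehicle can do is its own shortest tour through its group:
  {H3} + {S7, T1, C1}: 8 + 48 = 56
  {S7} + {H3, T1, C1}: 18 + 48 = 66
  {H3, S7} + {T1, C1}: 18 + 42 = 60
  {T1} + {H3, S7, C1}: 20 + 40 = 60
  {H3, T1} + {S7, C1}: 26 + 40 = 66
  {S7, T1} + {H3, C1}: 26 + 30 = 56
  … (7 splits in total)
  {H3, S7, T1} + {C1}: 26 + 22 = 48  ← best
Best: vehicle 1 DC → H3 → S7 → T1 → DC = 26; vehicle 2 DC → C1 → DC = 22; combined 48.

Minimum combined distance: 48 m.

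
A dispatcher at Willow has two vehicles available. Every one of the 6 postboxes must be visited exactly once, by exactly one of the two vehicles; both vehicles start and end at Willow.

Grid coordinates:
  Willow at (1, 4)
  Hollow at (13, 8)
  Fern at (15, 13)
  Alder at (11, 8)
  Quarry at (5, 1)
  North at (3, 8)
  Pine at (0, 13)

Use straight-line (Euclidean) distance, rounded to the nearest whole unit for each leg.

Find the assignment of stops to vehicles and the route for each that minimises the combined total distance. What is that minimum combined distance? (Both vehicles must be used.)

Minimum combined distance: 53.

Try each way of splitting the stops between the two vehicles (each non-empty) and, for each split, find the best tour for each vehicle:
  {Hollow} + {Fern, Alder, Quarry, North, Pine}: 26 + 45 = 71
  {Fern} + {Hollow, Alder, Quarry, North, Pine}: 34 + 40 = 74
  {Hollow, Fern} + {Alder, Quarry, North, Pine}: 35 + 36 = 71
  {Alder} + {Hollow, Fern, Quarry, North, Pine}: 22 + 46 = 68
  {Hollow, Alder} + {Fern, Quarry, North, Pine}: 26 + 46 = 72
  {Fern, Alder} + {Hollow, Quarry, North, Pine}: 34 + 40 = 74
  … (31 splits in total)
  {Quarry} + {Hollow, Fern, Alder, North, Pine}: 10 + 43 = 53  ← best
Best: vehicle 1 Willow → Quarry → Willow = 10; vehicle 2 Willow → Alder → Hollow → Fern → Pine → North → Willow = 43; combined 53.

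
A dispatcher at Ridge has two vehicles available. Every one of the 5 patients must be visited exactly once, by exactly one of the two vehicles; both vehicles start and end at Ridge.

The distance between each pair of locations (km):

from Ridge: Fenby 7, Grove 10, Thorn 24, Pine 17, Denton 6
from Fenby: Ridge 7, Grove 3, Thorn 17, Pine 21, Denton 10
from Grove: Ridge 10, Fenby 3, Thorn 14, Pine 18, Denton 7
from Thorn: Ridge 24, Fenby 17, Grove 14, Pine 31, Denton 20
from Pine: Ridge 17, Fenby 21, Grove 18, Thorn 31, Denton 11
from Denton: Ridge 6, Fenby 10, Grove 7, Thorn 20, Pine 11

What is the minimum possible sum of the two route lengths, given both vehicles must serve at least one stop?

Try each way of splitting the stops between the two vehicles (each non-empty) and, for each split, find the best tour for each vehicle:
  {Fenby} + {Grove, Thorn, Pine, Denton}: 14 + 72 = 86
  {Grove} + {Fenby, Thorn, Pine, Denton}: 20 + 72 = 92
  {Fenby, Grove} + {Thorn, Pine, Denton}: 20 + 72 = 92
  {Thorn} + {Fenby, Grove, Pine, Denton}: 48 + 45 = 93
  {Fenby, Thorn} + {Grove, Pine, Denton}: 48 + 45 = 93
  {Grove, Thorn} + {Fenby, Pine, Denton}: 48 + 45 = 93
  … (15 splits in total)
  {Fenby, Grove, Thorn} + {Pine, Denton}: 48 + 34 = 82  ← best
Best: vehicle 1 Ridge → Fenby → Grove → Thorn → Ridge = 48; vehicle 2 Ridge → Pine → Denton → Ridge = 34; combined 82.

82 km — the smallest possible combined total.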